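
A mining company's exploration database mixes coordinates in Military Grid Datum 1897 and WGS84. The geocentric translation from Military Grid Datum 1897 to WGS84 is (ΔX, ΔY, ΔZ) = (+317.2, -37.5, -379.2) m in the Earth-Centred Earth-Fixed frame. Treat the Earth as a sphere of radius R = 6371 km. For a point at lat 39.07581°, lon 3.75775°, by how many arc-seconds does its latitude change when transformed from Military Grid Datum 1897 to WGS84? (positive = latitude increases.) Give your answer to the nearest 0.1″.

Δφ = -15.9″

sin φ = 0.630348, cos φ = 0.776313, sin λ = 0.065538, cos λ = 0.997850.
North component: ΔN = −sin φ cos λ·ΔX − sin φ sin λ·ΔY + cos φ·ΔZ = −(0.630348)(0.997850)(317.2) − (0.630348)(0.065538)(-37.5) + (0.776313)(-379.2) = -492.35 m.
1° of latitude spans πR/180 = 111195 m, so Δφ = -492.35 / 111195 × 3600 = -15.940″.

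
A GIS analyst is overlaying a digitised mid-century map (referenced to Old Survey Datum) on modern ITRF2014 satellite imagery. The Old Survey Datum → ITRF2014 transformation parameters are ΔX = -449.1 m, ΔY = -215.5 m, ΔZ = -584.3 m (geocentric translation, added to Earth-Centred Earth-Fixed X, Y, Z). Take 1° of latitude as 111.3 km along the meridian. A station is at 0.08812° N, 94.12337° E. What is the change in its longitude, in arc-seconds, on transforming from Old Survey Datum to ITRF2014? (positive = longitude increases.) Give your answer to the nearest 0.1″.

Δλ = 15.0″

sin φ = 0.001538, cos φ = 0.999999, sin λ = 0.997412, cos λ = -0.071904.
East component: ΔE = −sin λ·ΔX + cos λ·ΔY = −(0.997412)(-449.1) + (-0.071904)(-215.5) = 463.43 m.
1° of latitude spans 111300 m; at latitude φ, 1° of longitude spans that × cos φ = 111299.9 m, so Δλ = 463.43 / 111299.9 × 3600 = 14.990″.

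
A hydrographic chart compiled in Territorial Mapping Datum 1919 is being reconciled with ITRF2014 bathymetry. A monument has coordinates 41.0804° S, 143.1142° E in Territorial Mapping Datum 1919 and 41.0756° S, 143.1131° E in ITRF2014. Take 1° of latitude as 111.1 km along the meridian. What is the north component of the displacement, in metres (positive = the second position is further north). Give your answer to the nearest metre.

Δφ = -41.0756° − -41.0804° = +0.0048°; Δλ = 143.1131° − 143.1142° = -0.0011°.
ΔN = Δφ × 111100 = 533.3 m; ΔE = Δλ × 111100 × cos(-41.0804°) = -0.0011 × 111100 × 0.753788 = -92.1 m.

ΔN = 533 m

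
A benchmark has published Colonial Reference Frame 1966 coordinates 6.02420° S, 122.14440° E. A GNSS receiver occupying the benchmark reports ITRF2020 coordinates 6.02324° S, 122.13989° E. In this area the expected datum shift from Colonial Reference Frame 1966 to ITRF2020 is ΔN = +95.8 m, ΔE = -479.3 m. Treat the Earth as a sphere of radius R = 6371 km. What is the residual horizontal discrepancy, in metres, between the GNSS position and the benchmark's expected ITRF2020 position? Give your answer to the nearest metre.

22 m

Observed coordinate differences: Δφ = +0.00096°, Δλ = -0.00451°.
Converting to metres (1° lat = 111195 m, cos φ = 0.994478): observed ΔN = 106.7 m, observed ΔE = -498.7 m.
Subtracting the expected shift leaves a residual of 106.7 − (95.8) = 10.9 m north and -498.7 − (-479.3) = -19.4 m east.
Residual distance = √(10.9² + (-19.4)²) = 22.3 m.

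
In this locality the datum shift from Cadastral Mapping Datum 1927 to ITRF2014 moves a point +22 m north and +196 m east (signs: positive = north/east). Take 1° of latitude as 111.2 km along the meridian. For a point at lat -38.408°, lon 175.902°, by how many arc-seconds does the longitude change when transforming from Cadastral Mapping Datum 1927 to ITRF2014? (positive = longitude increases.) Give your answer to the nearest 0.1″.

At latitude -38.408°, cos φ = 0.783607.
1° of longitude at this latitude = 111.2 × cos φ = 87.14 km, so Δλ = 196.0 / 87137.1 = 0.0022493° = 8.098″.

Δλ = 8.1″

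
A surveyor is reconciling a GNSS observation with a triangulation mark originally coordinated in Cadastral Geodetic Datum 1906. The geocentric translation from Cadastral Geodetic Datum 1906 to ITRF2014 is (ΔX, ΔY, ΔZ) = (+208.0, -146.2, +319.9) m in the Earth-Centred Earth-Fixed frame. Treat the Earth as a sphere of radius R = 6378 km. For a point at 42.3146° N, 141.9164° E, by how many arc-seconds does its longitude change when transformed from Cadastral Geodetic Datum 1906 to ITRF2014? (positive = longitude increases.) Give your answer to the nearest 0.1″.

sin φ = 0.673201, cos φ = 0.739460, sin λ = 0.616811, cos λ = -0.787112.
East component: ΔE = −sin λ·ΔX + cos λ·ΔY = −(0.616811)(208.0) + (-0.787112)(-146.2) = -13.22 m.
1° of latitude spans πR/180 = 111317 m; at latitude φ, 1° of longitude spans that × cos φ = 82314.5 m, so Δλ = -13.22 / 82314.5 × 3600 = -0.578″.

Δλ = -0.6″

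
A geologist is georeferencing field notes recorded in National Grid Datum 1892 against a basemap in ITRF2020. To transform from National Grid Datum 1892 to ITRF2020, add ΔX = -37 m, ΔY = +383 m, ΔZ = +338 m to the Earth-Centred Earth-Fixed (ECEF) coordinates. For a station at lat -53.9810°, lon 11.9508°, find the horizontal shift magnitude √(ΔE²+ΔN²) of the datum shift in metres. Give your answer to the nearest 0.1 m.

The local east axis at (φ, λ) is (−sin λ, cos λ, 0), so ΔE = −sin(11.9508°)·(-37) + cos(11.9508°)·383 = 382.36 m.
The local north axis is (−sin φ cos λ, −sin φ sin λ, cos φ), giving ΔN = -29.278 + 64.146 + 198.762 = 233.63 m.
Horizontal magnitude = √(ΔE² + ΔN²) = √(382.36² + 233.63²) = 448.09 m.

448.1 m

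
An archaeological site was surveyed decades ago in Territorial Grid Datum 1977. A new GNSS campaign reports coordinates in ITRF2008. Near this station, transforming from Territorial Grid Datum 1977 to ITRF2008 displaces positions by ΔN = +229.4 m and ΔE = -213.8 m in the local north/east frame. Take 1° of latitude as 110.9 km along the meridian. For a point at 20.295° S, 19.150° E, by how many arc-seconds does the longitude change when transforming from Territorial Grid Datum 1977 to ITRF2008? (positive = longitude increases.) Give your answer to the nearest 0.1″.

At latitude -20.295°, cos φ = 0.937919.
1° of longitude at this latitude = 110.9 × cos φ = 104.02 km, so Δλ = -213.8 / 104015.2 = -0.0020555° = -7.400″.

Δλ = -7.4″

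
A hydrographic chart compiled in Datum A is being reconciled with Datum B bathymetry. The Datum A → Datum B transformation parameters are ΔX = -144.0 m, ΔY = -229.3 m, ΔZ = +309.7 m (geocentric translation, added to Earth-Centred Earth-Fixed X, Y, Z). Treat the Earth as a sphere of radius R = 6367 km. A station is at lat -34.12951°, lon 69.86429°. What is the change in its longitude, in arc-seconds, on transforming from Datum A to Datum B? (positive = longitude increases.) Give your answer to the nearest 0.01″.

sin φ = -0.561065, cos φ = 0.827771, sin λ = 0.938880, cos λ = 0.344245.
East component: ΔE = −sin λ·ΔX + cos λ·ΔY = −(0.938880)(-144.0) + (0.344245)(-229.3) = 56.26 m.
1° of latitude spans πR/180 = 111125 m; at latitude φ, 1° of longitude spans that × cos φ = 91986.2 m, so Δλ = 56.26 / 91986.2 × 3600 = 2.202″.

Δλ = 2.20″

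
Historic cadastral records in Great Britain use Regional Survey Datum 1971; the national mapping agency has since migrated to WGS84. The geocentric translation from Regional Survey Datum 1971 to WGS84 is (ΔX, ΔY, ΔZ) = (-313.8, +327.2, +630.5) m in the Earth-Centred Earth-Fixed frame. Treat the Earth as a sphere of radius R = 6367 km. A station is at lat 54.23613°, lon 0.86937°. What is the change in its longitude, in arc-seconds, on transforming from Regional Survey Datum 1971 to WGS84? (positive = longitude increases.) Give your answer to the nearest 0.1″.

sin φ = 0.811433, cos φ = 0.584446, sin λ = 0.015173, cos λ = 0.999885.
East component: ΔE = −sin λ·ΔX + cos λ·ΔY = −(0.015173)(-313.8) + (0.999885)(327.2) = 331.92 m.
1° of latitude spans πR/180 = 111125 m; at latitude φ, 1° of longitude spans that × cos φ = 64946.6 m, so Δλ = 331.92 / 64946.6 × 3600 = 18.399″.

Δλ = 18.4″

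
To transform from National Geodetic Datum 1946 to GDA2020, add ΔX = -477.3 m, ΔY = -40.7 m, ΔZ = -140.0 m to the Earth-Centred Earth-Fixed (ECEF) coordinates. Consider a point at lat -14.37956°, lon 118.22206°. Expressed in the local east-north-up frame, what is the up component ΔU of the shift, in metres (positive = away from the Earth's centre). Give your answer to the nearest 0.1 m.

At φ = -14.37956°, λ = 118.22206°: sin φ = -0.248344, cos φ = 0.968672, sin λ = 0.881121, cos λ = -0.472890.
ΔU = cos φ cos λ·ΔX + cos φ sin λ·ΔY + sin φ·ΔZ = (0.968672)(-0.472890)(-477.3) + (0.968672)(0.881121)(-40.7) + (-0.248344)(-140.0) = 218.67 m.

ΔU = 218.7 m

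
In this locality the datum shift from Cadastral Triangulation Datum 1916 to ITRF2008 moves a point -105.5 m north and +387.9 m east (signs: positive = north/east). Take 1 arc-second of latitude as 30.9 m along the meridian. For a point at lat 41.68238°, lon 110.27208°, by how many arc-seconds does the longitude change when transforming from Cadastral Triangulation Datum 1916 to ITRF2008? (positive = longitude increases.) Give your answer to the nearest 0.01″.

At latitude 41.68238°, cos φ = 0.746843.
1″ of longitude at this latitude = 30.90 × cos φ = 23.0774 m, so Δλ = 387.9 / 23.0774 = 16.809″.

Δλ = 16.81″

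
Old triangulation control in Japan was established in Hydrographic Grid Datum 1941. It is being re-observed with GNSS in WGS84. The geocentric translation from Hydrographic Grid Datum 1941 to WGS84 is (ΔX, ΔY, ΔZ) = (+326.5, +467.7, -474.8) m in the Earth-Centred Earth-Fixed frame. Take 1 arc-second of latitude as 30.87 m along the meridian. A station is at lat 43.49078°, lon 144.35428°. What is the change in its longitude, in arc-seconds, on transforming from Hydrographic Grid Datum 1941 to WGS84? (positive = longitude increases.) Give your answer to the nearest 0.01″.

sin φ = 0.688238, cos φ = 0.725485, sin λ = 0.582772, cos λ = -0.812636.
East component: ΔE = −sin λ·ΔX + cos λ·ΔY = −(0.582772)(326.5) + (-0.812636)(467.7) = -570.34 m.
1° of latitude spans 3600 × 30.87 = 111132 m; at latitude φ, 1° of longitude spans that × cos φ = 80624.6 m, so Δλ = -570.34 / 80624.6 × 3600 = -25.467″.

Δλ = -25.47″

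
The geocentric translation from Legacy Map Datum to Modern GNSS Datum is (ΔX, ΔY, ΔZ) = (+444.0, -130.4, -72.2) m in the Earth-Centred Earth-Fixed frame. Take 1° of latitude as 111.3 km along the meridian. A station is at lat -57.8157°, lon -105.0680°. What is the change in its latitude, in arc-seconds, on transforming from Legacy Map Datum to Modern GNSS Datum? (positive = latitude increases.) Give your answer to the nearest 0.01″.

sin φ = -0.846339, cos φ = 0.532644, sin λ = -0.965618, cos λ = -0.259965.
North component: ΔN = −sin φ cos λ·ΔX − sin φ sin λ·ΔY + cos φ·ΔZ = −(-0.846339)(-0.259965)(444.0) − (-0.846339)(-0.965618)(-130.4) + (0.532644)(-72.2) = -29.58 m.
1° of latitude spans 111300 m, so Δφ = -29.58 / 111300 × 3600 = -0.957″.

Δφ = -0.96″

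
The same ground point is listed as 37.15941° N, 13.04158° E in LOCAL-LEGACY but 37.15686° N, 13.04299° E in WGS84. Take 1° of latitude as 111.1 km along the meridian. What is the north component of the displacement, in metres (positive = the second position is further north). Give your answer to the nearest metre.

ΔN = -283 m

Δφ = 37.15686° − 37.15941° = -0.00255°; Δλ = 13.04299° − 13.04158° = +0.00141°.
ΔN = Δφ × 111100 = -283.3 m; ΔE = Δλ × 111100 × cos(37.15941°) = +0.00141 × 111100 × 0.796958 = 124.8 m.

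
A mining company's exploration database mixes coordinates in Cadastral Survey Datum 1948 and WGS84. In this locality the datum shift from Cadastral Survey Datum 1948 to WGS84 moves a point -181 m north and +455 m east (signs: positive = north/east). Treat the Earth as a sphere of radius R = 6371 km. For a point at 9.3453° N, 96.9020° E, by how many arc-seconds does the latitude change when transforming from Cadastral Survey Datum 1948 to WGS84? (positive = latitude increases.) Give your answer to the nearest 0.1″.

On a sphere of radius R, 1 rad of latitude = R, so Δφ = ΔN / R = -181.0 / 6371000 = -2.8410e-05 rad = -5.860″.

Δφ = -5.9″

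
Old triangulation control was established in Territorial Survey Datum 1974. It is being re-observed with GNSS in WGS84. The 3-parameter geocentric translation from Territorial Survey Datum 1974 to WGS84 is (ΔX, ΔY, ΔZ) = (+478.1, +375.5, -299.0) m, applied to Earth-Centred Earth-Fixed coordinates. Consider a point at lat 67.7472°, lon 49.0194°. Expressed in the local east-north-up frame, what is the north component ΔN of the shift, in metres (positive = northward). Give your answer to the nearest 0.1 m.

The local north axis is (−sin φ cos λ, −sin φ sin λ, cos φ), giving ΔN = -290.188 − 262.364 − 113.229 = -665.78 m.

ΔN = -665.8 m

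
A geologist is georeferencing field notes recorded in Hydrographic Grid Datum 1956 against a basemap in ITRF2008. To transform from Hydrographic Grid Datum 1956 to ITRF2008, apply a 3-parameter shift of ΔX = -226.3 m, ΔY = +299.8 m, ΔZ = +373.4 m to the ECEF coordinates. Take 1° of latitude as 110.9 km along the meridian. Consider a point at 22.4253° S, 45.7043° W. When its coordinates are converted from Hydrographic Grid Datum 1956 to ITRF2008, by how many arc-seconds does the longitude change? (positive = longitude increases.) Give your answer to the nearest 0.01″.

sin φ = -0.381479, cos φ = 0.924378, sin λ = -0.715745, cos λ = 0.698362.
East component: ΔE = −sin λ·ΔX + cos λ·ΔY = −(-0.715745)(-226.3) + (0.698362)(299.8) = 47.40 m.
1° of latitude spans 110900 m; at latitude φ, 1° of longitude spans that × cos φ = 102513.5 m, so Δλ = 47.40 / 102513.5 × 3600 = 1.664″.

Δλ = 1.66″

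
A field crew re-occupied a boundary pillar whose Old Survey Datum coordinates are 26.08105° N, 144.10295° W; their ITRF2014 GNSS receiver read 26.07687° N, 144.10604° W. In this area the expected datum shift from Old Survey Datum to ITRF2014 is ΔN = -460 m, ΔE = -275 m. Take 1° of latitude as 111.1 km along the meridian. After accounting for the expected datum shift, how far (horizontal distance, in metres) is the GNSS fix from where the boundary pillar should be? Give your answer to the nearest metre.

34 m

Observed coordinate differences: Δφ = -0.00418°, Δλ = -0.00309°.
Converting to metres (1° lat = 111100 m, cos φ = 0.898173): observed ΔN = -464.4 m, observed ΔE = -308.3 m.
Subtracting the expected shift leaves a residual of -464.4 − (-460) = -4.4 m north and -308.3 − (-275) = -33.3 m east.
Residual distance = √((-4.4)² + (-33.3)²) = 33.6 m.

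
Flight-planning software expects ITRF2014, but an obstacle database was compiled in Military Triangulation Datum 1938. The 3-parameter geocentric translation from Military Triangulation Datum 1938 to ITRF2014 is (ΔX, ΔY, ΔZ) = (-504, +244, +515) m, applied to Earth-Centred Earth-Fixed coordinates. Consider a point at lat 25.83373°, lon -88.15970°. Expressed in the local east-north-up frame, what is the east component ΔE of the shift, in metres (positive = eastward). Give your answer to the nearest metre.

The local east axis at (φ, λ) is (−sin λ, cos λ, 0), so ΔE = −sin(-88.15970°)·(-504) + cos(-88.15970°)·244 = -495.90 m.

ΔE = -496 m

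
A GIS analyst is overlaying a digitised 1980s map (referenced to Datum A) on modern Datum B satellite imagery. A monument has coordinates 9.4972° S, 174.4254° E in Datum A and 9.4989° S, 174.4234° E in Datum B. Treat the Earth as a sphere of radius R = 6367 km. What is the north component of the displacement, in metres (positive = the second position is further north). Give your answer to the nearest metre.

ΔN = -189 m

Δφ = -9.4989° − -9.4972° = -0.0017°; Δλ = 174.4234° − 174.4254° = -0.0020°.
1° along a meridian = πR/180 = 111125 m.
ΔN = Δφ × 111125 = -188.9 m; ΔE = Δλ × 111125 × cos(-9.4972°) = -0.0020 × 111125 × 0.986294 = -219.2 m.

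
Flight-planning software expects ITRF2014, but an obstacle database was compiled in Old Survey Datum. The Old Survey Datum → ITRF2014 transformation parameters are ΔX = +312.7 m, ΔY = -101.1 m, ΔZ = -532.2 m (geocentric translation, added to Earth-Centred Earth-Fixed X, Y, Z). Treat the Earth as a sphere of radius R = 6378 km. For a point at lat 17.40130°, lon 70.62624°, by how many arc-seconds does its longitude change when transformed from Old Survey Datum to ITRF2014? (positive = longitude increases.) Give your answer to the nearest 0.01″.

Δλ = -11.13″

sin φ = 0.299062, cos φ = 0.954234, sin λ = 0.943375, cos λ = 0.331729.
East component: ΔE = −sin λ·ΔX + cos λ·ΔY = −(0.943375)(312.7) + (0.331729)(-101.1) = -328.53 m.
1° of latitude spans πR/180 = 111317 m; at latitude φ, 1° of longitude spans that × cos φ = 106222.5 m, so Δλ = -328.53 / 106222.5 × 3600 = -11.134″.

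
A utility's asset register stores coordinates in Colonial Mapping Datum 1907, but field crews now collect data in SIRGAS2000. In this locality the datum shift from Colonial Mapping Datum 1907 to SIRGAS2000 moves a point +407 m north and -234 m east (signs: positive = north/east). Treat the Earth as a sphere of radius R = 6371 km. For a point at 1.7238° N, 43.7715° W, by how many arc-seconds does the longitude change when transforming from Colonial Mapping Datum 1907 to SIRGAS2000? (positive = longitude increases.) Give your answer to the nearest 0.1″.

At latitude 1.7238°, cos φ = 0.999547.
One radian of longitude at latitude φ spans R cos φ, so Δλ = ΔE / (R cos φ) = -234.0 / (6371000 × 0.999547) = -3.6746e-05 rad = -7.579″.

Δλ = -7.6″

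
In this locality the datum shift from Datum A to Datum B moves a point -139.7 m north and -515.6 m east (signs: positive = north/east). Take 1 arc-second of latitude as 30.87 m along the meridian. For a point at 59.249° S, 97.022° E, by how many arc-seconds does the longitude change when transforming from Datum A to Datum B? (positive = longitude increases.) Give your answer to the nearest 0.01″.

At latitude -59.249°, cos φ = 0.511308.
1″ of longitude at this latitude = 30.87 × cos φ = 15.7841 m, so Δλ = -515.6 / 15.7841 = -32.666″.

Δλ = -32.67″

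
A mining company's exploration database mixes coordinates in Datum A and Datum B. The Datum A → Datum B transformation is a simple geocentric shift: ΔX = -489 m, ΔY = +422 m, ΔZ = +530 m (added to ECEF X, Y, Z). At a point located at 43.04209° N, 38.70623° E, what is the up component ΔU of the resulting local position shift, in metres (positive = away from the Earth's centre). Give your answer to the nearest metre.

The local up (radial) axis is (cos φ cos λ, cos φ sin λ, sin φ), giving ΔU = -278.891 + 192.863 + 361.744 = 275.72 m.

ΔU = 276 m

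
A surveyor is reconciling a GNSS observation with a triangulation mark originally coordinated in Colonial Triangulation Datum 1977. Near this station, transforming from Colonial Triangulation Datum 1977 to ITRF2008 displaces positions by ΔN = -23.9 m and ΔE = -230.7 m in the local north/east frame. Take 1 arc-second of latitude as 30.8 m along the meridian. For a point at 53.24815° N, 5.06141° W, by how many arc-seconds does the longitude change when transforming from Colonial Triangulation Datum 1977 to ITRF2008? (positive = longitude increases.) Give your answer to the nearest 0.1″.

At latitude 53.24815°, cos φ = 0.598350.
1″ of longitude at this latitude = 30.80 × cos φ = 18.4292 m, so Δλ = -230.7 / 18.4292 = -12.518″.

Δλ = -12.5″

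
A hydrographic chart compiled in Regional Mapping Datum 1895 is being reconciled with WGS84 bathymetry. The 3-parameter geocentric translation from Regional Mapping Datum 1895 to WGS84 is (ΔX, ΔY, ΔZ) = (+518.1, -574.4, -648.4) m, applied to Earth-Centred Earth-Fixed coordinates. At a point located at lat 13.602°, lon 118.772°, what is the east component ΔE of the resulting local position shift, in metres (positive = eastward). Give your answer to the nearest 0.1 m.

ΔE = -177.7 m

The local east axis at (φ, λ) is (−sin λ, cos λ, 0), so ΔE = −sin(118.772°)·518.1 + cos(118.772°)·(-574.4) = -177.66 m.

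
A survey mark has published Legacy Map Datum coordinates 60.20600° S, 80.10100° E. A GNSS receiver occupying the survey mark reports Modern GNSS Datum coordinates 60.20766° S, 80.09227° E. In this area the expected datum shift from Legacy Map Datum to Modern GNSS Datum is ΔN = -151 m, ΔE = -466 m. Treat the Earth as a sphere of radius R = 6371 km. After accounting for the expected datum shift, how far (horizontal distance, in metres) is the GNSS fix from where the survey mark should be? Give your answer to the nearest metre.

Observed coordinate differences: Δφ = -0.00166°, Δλ = -0.00873°.
Converting to metres (1° lat = 111195 m, cos φ = 0.496883): observed ΔN = -184.6 m, observed ΔE = -482.3 m.
Subtracting the expected shift leaves a residual of -184.6 − (-151) = -33.6 m north and -482.3 − (-466) = -16.3 m east.
Residual distance = √((-33.6)² + (-16.3)²) = 37.3 m.

37 m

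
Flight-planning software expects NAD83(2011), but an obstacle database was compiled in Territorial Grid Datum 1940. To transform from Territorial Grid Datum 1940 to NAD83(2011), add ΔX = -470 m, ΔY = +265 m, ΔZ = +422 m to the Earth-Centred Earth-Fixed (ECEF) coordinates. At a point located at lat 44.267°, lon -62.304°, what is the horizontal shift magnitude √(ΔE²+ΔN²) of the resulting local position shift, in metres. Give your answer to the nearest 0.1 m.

684.3 m

The local east axis at (φ, λ) is (−sin λ, cos λ, 0), so ΔE = −sin(-62.304°)·(-470) + cos(-62.304°)·265 = -292.98 m.
The local north axis is (−sin φ cos λ, −sin φ sin λ, cos φ), giving ΔN = 152.476 + 163.778 + 302.192 = 618.45 m.
Horizontal magnitude = √(ΔE² + ΔN²) = √((-292.98)² + 618.45²) = 684.34 m.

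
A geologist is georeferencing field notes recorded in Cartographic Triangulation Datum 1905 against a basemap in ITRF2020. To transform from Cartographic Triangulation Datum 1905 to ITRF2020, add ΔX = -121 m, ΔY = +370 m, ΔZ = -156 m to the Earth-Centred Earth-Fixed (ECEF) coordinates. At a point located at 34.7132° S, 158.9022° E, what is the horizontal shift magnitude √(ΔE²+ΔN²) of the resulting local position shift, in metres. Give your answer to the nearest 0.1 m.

At φ = -34.7132°, λ = 158.9022°: sin φ = -0.569469, cos φ = 0.822013, sin λ = 0.359961, cos λ = -0.932967.
ΔE = −sin λ·ΔX + cos λ·ΔY = −(0.359961)·(-121) + (-0.932967)·(370) = -301.64 m.
ΔN = −sin φ cos λ·ΔX − sin φ sin λ·ΔY + cos φ·ΔZ = −(-0.569469)(-0.932967)(-121) − (-0.569469)(0.359961)(370) + (0.822013)(-156) = 11.90 m.
Horizontal magnitude = √(ΔE² + ΔN²) = √((-301.64)² + 11.90²) = 301.88 m.

301.9 m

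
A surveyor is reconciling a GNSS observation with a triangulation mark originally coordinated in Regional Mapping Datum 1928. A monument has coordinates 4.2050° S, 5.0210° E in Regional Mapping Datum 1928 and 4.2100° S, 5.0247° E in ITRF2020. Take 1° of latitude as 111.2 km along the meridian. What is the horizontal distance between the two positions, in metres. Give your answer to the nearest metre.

Δφ = -4.2100° − -4.2050° = -0.0050°; Δλ = 5.0247° − 5.0210° = +0.0037°.
ΔN = Δφ × 111200 = -556.0 m; ΔE = Δλ × 111200 × cos(-4.2050°) = +0.0037 × 111200 × 0.997308 = 410.3 m.
Distance = √(ΔE² + ΔN²) = √(410.3² + (-556.0)²) = 691.0 m.

691 m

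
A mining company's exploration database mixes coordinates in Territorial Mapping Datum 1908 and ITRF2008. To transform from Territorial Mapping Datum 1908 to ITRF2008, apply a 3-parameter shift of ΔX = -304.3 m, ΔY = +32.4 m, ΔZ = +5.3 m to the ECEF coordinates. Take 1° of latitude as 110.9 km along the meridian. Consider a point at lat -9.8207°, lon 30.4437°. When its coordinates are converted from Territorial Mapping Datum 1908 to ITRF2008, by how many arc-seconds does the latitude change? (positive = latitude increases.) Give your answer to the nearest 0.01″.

Δφ = -1.19″

sin φ = -0.170565, cos φ = 0.985346, sin λ = 0.506691, cos λ = 0.862127.
North component: ΔN = −sin φ cos λ·ΔX − sin φ sin λ·ΔY + cos φ·ΔZ = −(-0.170565)(0.862127)(-304.3) − (-0.170565)(0.506691)(32.4) + (0.985346)(5.3) = -36.72 m.
1° of latitude spans 110900 m, so Δφ = -36.72 / 110900 × 3600 = -1.192″.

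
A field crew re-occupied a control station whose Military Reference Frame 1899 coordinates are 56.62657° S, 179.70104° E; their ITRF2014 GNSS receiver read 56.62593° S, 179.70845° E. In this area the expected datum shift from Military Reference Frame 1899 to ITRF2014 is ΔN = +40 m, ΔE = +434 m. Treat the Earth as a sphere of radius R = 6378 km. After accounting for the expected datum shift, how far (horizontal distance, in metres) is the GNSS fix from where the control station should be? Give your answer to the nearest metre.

37 m

Observed coordinate differences: Δφ = +0.00064°, Δλ = +0.00741°.
Converting to metres (1° lat = 111317 m, cos φ = 0.550094): observed ΔN = 71.2 m, observed ΔE = 453.7 m.
Subtracting the expected shift leaves a residual of 71.2 − (40) = 31.2 m north and 453.7 − (434) = 19.7 m east.
Residual distance = √(31.2² + 19.7²) = 37.0 m.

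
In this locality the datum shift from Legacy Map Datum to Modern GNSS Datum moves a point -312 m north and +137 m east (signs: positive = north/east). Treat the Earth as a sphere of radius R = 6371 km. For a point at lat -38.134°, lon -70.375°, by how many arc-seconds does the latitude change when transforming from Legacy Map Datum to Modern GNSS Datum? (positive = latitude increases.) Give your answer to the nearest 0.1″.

On a sphere of radius R, 1 rad of latitude = R, so Δφ = ΔN / R = -312.0 / 6371000 = -4.8972e-05 rad = -10.101″.

Δφ = -10.1″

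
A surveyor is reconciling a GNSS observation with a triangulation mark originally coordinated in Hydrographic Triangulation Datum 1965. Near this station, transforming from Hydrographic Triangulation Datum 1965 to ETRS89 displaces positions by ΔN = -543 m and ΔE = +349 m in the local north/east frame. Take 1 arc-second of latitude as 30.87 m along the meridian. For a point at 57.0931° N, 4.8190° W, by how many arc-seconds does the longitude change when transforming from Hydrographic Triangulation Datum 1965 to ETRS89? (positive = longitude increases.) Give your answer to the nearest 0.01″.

At latitude 57.0931°, cos φ = 0.543276.
1″ of longitude at this latitude = 30.87 × cos φ = 16.7709 m, so Δλ = 349.0 / 16.7709 = 20.810″.

Δλ = 20.81″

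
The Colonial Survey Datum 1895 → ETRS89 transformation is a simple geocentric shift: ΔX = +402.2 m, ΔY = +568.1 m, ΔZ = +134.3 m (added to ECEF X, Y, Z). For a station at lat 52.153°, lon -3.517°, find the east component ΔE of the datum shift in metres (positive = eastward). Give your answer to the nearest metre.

ΔE = 592 m

At φ = 52.153°, λ = -3.517°: sin φ = 0.789652, cos φ = 0.613555, sin λ = -0.061345, cos λ = 0.998117.
ΔE = −sin λ·ΔX + cos λ·ΔY = −(-0.061345)·(402.2) + (0.998117)·(568.1) = 591.70 m.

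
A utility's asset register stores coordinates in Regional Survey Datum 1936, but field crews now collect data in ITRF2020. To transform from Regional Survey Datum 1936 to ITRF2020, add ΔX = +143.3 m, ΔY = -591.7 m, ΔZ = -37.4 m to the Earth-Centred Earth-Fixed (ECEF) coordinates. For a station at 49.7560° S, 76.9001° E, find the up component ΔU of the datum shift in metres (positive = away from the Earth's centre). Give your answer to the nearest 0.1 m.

ΔU = -322.8 m

The local up (radial) axis is (cos φ cos λ, cos φ sin λ, sin φ), giving ΔU = 20.983 − 372.316 + 28.547 = -322.79 m.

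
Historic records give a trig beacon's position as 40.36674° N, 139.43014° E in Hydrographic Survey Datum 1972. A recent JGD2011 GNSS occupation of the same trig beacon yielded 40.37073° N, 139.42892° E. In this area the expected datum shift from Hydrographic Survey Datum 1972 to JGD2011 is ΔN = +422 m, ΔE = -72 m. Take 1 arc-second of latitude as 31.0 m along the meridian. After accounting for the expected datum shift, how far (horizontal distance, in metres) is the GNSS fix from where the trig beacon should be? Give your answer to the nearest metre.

Observed coordinate differences: Δφ = +0.00399°, Δλ = -0.00122°.
Converting to metres (1° lat = 111600 m, cos φ = 0.761914): observed ΔN = 445.3 m, observed ΔE = -103.7 m.
Subtracting the expected shift leaves a residual of 445.3 − (422) = 23.3 m north and -103.7 − (-72) = -31.7 m east.
Residual distance = √(23.3² + (-31.7)²) = 39.4 m.

39 m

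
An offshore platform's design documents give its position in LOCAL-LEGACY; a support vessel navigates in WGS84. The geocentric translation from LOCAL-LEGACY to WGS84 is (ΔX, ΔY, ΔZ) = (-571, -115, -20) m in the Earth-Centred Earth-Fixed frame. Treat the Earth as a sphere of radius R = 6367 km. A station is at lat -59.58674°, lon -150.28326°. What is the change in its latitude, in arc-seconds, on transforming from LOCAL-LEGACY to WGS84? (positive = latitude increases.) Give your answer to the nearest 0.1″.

sin φ = -0.862397, cos φ = 0.506233, sin λ = -0.495712, cos λ = -0.868487.
North component: ΔN = −sin φ cos λ·ΔX − sin φ sin λ·ΔY + cos φ·ΔZ = −(-0.862397)(-0.868487)(-571) − (-0.862397)(-0.495712)(-115) + (0.506233)(-20) = 466.71 m.
1° of latitude spans πR/180 = 111125 m, so Δφ = 466.71 / 111125 × 3600 = 15.119″.

Δφ = 15.1″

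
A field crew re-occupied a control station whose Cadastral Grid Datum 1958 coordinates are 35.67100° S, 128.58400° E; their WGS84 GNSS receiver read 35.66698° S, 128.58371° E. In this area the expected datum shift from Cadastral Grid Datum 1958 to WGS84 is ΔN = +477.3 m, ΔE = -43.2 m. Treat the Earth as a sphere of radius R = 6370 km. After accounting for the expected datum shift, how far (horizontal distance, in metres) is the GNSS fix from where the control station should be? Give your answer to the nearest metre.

35 m

Observed coordinate differences: Δφ = +0.00402°, Δλ = -0.00029°.
Converting to metres (1° lat = 111177 m, cos φ = 0.812379): observed ΔN = 446.9 m, observed ΔE = -26.2 m.
Subtracting the expected shift leaves a residual of 446.9 − (477.3) = -30.4 m north and -26.2 − (-43.2) = 17.0 m east.
Residual distance = √((-30.4)² + 17.0²) = 34.8 m.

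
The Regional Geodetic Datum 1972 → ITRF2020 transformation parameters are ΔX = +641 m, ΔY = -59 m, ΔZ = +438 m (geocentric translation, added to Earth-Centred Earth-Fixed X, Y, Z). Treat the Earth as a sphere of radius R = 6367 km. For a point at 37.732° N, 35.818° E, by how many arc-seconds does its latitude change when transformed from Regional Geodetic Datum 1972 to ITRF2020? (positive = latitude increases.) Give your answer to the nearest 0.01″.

sin φ = 0.611969, cos φ = 0.790882, sin λ = 0.585212, cos λ = 0.810880.
North component: ΔN = −sin φ cos λ·ΔX − sin φ sin λ·ΔY + cos φ·ΔZ = −(0.611969)(0.810880)(641) − (0.611969)(0.585212)(-59) + (0.790882)(438) = 49.45 m.
1° of latitude spans πR/180 = 111125 m, so Δφ = 49.45 / 111125 × 3600 = 1.602″.

Δφ = 1.60″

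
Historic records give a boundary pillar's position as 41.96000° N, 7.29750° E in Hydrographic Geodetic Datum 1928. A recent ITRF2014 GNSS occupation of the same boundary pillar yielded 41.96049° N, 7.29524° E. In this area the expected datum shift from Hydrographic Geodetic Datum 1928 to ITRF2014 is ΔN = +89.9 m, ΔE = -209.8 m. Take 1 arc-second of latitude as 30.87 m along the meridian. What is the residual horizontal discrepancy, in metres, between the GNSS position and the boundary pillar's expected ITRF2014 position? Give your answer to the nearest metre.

Observed coordinate differences: Δφ = +0.00049°, Δλ = -0.00226°.
Converting to metres (1° lat = 111132 m, cos φ = 0.743612): observed ΔN = 54.5 m, observed ΔE = -186.8 m.
Subtracting the expected shift leaves a residual of 54.5 − (89.9) = -35.4 m north and -186.8 − (-209.8) = 23.0 m east.
Residual distance = √((-35.4)² + 23.0²) = 42.3 m.

42 m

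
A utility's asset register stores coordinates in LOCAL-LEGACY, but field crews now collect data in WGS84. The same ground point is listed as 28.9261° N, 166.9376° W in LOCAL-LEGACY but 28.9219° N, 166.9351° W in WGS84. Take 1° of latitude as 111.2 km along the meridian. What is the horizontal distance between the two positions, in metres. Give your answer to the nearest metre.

527 m

Δφ = 28.9219° − 28.9261° = -0.0042°; Δλ = -166.9351° − -166.9376° = +0.0025°.
ΔN = Δφ × 111200 = -467.0 m; ΔE = Δλ × 111200 × cos(28.9261°) = +0.0025 × 111200 × 0.875244 = 243.3 m.
Distance = √(ΔE² + ΔN²) = √(243.3² + (-467.0)²) = 526.6 m.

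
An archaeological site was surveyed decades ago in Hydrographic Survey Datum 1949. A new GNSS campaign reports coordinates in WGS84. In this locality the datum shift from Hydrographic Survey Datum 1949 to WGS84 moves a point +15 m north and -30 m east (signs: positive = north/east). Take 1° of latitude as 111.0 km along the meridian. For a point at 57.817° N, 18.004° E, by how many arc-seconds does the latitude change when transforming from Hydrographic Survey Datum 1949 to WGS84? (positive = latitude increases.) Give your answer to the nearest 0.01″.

Δφ = 0.49″

1° of latitude = 111.0 km, so Δφ = 15.0 / 111000 = 0.0001351° = 0.486″.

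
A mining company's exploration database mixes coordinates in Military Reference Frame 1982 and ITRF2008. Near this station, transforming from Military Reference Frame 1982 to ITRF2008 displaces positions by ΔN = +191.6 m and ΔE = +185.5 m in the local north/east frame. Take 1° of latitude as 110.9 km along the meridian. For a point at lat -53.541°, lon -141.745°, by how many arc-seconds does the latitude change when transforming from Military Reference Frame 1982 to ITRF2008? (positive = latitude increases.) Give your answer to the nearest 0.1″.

1° of latitude = 110.9 km, so Δφ = 191.6 / 110900 = 0.0017277° = 6.220″.

Δφ = 6.2″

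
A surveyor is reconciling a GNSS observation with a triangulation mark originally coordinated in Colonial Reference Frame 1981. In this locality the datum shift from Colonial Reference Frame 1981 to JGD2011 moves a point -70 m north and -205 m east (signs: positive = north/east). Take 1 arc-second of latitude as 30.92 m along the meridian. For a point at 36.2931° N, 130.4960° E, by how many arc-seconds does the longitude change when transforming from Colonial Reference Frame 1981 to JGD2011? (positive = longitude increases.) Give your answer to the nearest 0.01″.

At latitude 36.2931°, cos φ = 0.806000.
1″ of longitude at this latitude = 30.92 × cos φ = 24.9215 m, so Δλ = -205.0 / 24.9215 = -8.226″.

Δλ = -8.23″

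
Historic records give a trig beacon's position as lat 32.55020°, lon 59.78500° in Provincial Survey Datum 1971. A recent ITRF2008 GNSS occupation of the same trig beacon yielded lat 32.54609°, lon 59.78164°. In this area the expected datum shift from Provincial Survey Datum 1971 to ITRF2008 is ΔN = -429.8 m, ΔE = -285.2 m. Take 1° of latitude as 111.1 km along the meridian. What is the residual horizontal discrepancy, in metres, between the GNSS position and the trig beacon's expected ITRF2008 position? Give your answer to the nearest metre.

40 m

Observed coordinate differences: Δφ = -0.00411°, Δλ = -0.00336°.
Converting to metres (1° lat = 111100 m, cos φ = 0.842920): observed ΔN = -456.6 m, observed ΔE = -314.7 m.
Subtracting the expected shift leaves a residual of -456.6 − (-429.8) = -26.8 m north and -314.7 − (-285.2) = -29.5 m east.
Residual distance = √((-26.8)² + (-29.5)²) = 39.8 m.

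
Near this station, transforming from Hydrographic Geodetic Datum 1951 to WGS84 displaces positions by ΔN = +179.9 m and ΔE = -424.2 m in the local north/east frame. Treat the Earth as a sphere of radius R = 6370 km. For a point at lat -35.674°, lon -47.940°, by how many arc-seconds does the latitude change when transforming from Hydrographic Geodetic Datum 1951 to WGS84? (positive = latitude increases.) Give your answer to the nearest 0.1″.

On a sphere of radius R, 1 rad of latitude = R, so Δφ = ΔN / R = 179.9 / 6370000 = 2.8242e-05 rad = 5.825″.

Δφ = 5.8″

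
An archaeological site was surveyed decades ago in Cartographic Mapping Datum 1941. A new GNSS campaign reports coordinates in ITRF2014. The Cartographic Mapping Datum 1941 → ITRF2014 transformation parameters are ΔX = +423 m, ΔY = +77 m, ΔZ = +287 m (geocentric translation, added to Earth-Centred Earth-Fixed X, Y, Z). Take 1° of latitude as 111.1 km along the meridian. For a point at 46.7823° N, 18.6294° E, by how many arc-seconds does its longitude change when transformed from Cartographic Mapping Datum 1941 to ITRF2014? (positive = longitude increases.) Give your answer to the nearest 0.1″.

Δλ = -2.9″

sin φ = 0.728757, cos φ = 0.684772, sin λ = 0.319446, cos λ = 0.947605.
East component: ΔE = −sin λ·ΔX + cos λ·ΔY = −(0.319446)(423) + (0.947605)(77) = -62.16 m.
1° of latitude spans 111100 m; at latitude φ, 1° of longitude spans that × cos φ = 76078.2 m, so Δλ = -62.16 / 76078.2 × 3600 = -2.941″.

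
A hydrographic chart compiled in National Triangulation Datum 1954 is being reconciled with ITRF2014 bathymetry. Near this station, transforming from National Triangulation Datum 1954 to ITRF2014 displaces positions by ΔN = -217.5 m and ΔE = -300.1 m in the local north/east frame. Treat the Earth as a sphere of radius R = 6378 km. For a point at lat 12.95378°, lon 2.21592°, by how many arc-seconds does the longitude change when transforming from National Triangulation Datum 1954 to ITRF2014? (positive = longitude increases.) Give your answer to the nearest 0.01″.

Δλ = -9.96″

At latitude 12.95378°, cos φ = 0.974551.
One radian of longitude at latitude φ spans R cos φ, so Δλ = ΔE / (R cos φ) = -300.1 / (6378000 × 0.974551) = -4.8281e-05 rad = -9.959″.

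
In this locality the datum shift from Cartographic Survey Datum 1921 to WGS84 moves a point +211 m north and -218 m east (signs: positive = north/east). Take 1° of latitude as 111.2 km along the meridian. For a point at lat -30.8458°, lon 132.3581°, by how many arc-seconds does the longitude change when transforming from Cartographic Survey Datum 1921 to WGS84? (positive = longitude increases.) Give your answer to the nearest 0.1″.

At latitude -30.8458°, cos φ = 0.858550.
1° of longitude at this latitude = 111.2 × cos φ = 95.47 km, so Δλ = -218.0 / 95470.8 = -0.0022834° = -8.220″.

Δλ = -8.2″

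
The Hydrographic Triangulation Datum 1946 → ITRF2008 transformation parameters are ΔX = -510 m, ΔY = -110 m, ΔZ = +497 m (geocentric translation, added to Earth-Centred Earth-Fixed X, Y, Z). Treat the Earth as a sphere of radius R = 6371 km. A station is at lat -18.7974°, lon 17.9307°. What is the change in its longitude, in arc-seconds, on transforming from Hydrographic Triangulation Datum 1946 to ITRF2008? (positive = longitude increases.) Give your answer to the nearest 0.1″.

sin φ = -0.322223, cos φ = 0.946664, sin λ = 0.307866, cos λ = 0.951430.
East component: ΔE = −sin λ·ΔX + cos λ·ΔY = −(0.307866)(-510) + (0.951430)(-110) = 52.35 m.
1° of latitude spans πR/180 = 111195 m; at latitude φ, 1° of longitude spans that × cos φ = 105264.2 m, so Δλ = 52.35 / 105264.2 × 3600 = 1.791″.

Δλ = 1.8″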